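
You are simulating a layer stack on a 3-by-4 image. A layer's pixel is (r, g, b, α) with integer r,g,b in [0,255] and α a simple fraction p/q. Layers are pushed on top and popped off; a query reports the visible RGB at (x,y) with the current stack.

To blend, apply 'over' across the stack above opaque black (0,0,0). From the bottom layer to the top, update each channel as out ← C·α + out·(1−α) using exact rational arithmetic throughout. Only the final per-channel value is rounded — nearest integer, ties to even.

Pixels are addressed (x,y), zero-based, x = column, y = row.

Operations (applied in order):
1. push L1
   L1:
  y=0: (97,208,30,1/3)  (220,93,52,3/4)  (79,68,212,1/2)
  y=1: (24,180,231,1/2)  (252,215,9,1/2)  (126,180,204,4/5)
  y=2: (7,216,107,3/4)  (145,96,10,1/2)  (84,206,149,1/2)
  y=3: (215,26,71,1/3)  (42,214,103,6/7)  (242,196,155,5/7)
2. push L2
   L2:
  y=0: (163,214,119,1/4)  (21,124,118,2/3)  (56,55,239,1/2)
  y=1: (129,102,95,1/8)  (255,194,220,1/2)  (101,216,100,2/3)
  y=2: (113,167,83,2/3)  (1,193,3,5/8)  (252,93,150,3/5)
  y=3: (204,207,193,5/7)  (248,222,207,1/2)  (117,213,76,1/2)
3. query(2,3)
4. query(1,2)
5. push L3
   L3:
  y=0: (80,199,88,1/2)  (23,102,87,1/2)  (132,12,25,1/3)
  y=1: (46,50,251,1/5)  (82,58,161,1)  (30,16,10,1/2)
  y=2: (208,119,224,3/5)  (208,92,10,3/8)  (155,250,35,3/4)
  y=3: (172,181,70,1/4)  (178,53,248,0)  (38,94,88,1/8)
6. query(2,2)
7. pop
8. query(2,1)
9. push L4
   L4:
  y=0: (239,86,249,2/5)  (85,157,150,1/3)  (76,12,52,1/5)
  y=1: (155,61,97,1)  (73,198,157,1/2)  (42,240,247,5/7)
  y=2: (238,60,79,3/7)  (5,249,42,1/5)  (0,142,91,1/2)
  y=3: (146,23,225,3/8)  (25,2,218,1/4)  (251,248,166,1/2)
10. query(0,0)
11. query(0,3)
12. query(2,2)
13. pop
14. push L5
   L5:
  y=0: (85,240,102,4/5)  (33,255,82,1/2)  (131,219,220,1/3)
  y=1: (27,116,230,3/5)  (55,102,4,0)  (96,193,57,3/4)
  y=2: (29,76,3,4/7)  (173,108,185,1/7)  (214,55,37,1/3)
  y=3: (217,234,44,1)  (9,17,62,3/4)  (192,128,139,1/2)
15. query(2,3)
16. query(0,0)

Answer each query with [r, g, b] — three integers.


(2,3) stack=L1,L2; from [0,0,0]:
+L1 (α=5/7) → [1210/7, 140, 775/7]
+L2 (α=1/2) → [2029/14, 353/2, 1307/14]
rounded: [145, 176, 93]

query (1,2) [L1,L2] — begin 0,0,0
+L1 (α=1/2) → [145/2, 48, 5]
+L2 (α=5/8) → [445/16, 1109/8, 15/4]
rounded: [28, 139, 4]

query (2,2) [L1,L2,L3] — begin 0,0,0
L1 α=1/2: [42, 103, 149/2]
L2 α=3/5: [168, 97, 599/5]
L3 α=3/4: [633/4, 847/4, 281/5]
= [158, 212, 56]

at x=2,y=1 over L1,L2:
after L1 α=4/5: [504/5, 144, 816/5]
after L2 α=2/3: [1514/15, 192, 1816/15]
rounded: [101, 192, 121]

(0,0) stack=L1,L2,L4; from [0,0,0]:
L1 α=1/3: [97/3, 208/3, 10]
L2 α=1/4: [65, 211/2, 149/4]
L4 α=2/5: [673/5, 977/10, 2439/20]
rounded: [135, 98, 122]

at x=0,y=3 over L1,L2,L4:
+L1 (α=1/3) → [215/3, 26/3, 71/3]
+L2 (α=5/7) → [3490/21, 451/3, 3037/21]
+L4 (α=3/8) → [3331/21, 1231/12, 3670/21]
→ [159, 103, 175]

at x=2,y=2 over L1,L2,L4:
+L1 (α=1/2) → [42, 103, 149/2]
+L2 (α=3/5) → [168, 97, 599/5]
+L4 (α=1/2) → [84, 239/2, 527/5]
= [84, 120, 105]

(2,3) stack=L1,L2,L5; from [0,0,0]:
L1 α=5/7: [1210/7, 140, 775/7]
L2 α=1/2: [2029/14, 353/2, 1307/14]
L5 α=1/2: [4717/28, 609/4, 3253/28]
= [168, 152, 116]

query (0,0) [L1,L2,L5] — begin 0,0,0
L1 α=1/3: [97/3, 208/3, 10]
L2 α=1/4: [65, 211/2, 149/4]
L5 α=4/5: [81, 2131/10, 1781/20]
= [81, 213, 89]


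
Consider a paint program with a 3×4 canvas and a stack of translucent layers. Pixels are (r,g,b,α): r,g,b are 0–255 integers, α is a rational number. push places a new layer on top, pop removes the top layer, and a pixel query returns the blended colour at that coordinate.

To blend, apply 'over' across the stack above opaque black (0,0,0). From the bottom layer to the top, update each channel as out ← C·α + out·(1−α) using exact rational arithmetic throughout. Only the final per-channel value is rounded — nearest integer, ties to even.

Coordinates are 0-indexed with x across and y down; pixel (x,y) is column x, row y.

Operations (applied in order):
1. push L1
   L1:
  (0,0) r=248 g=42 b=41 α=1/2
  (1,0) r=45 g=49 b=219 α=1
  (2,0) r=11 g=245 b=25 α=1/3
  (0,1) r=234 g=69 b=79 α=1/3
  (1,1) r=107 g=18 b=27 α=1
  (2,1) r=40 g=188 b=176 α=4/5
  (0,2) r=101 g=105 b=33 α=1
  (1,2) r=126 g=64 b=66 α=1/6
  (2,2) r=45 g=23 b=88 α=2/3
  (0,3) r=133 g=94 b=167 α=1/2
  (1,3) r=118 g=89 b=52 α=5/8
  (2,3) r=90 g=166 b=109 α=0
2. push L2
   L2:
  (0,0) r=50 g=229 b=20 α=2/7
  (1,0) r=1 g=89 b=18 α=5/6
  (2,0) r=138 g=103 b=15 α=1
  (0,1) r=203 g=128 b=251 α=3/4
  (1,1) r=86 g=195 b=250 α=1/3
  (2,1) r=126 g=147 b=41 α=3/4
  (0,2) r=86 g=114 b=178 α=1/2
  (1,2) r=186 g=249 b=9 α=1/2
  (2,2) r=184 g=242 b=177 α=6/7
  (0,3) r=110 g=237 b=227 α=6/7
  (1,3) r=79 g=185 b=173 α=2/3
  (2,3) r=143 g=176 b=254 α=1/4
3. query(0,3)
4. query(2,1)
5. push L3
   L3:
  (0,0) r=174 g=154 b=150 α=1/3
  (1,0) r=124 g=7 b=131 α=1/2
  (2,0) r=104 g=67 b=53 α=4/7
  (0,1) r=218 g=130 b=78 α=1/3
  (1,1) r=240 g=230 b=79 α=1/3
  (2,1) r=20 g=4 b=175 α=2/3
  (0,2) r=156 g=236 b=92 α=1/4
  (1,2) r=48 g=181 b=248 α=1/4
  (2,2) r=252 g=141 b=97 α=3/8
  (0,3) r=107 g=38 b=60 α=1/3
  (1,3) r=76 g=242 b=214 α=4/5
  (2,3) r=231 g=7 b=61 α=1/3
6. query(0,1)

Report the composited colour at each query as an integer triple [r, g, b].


(0,3) stack=L1,L2; from [0,0,0]:
L1 α=1/2: [133/2, 47, 167/2]
L2 α=6/7: [1453/14, 1469/7, 413/2]
rounded: [104, 210, 206]

query (2,1) [L1,L2] — begin 0,0,0
after L1 α=4/5: [32, 752/5, 704/5]
after L2 α=3/4: [205/2, 2957/20, 1319/20]
rounded: [102, 148, 66]

(0,1) stack=L1,L2,L3; from [0,0,0]:
L1 α=1/3: [78, 23, 79/3]
L2 α=3/4: [687/4, 407/4, 1169/6]
L3 α=1/3: [1123/6, 667/6, 1403/9]
= [187, 111, 156]


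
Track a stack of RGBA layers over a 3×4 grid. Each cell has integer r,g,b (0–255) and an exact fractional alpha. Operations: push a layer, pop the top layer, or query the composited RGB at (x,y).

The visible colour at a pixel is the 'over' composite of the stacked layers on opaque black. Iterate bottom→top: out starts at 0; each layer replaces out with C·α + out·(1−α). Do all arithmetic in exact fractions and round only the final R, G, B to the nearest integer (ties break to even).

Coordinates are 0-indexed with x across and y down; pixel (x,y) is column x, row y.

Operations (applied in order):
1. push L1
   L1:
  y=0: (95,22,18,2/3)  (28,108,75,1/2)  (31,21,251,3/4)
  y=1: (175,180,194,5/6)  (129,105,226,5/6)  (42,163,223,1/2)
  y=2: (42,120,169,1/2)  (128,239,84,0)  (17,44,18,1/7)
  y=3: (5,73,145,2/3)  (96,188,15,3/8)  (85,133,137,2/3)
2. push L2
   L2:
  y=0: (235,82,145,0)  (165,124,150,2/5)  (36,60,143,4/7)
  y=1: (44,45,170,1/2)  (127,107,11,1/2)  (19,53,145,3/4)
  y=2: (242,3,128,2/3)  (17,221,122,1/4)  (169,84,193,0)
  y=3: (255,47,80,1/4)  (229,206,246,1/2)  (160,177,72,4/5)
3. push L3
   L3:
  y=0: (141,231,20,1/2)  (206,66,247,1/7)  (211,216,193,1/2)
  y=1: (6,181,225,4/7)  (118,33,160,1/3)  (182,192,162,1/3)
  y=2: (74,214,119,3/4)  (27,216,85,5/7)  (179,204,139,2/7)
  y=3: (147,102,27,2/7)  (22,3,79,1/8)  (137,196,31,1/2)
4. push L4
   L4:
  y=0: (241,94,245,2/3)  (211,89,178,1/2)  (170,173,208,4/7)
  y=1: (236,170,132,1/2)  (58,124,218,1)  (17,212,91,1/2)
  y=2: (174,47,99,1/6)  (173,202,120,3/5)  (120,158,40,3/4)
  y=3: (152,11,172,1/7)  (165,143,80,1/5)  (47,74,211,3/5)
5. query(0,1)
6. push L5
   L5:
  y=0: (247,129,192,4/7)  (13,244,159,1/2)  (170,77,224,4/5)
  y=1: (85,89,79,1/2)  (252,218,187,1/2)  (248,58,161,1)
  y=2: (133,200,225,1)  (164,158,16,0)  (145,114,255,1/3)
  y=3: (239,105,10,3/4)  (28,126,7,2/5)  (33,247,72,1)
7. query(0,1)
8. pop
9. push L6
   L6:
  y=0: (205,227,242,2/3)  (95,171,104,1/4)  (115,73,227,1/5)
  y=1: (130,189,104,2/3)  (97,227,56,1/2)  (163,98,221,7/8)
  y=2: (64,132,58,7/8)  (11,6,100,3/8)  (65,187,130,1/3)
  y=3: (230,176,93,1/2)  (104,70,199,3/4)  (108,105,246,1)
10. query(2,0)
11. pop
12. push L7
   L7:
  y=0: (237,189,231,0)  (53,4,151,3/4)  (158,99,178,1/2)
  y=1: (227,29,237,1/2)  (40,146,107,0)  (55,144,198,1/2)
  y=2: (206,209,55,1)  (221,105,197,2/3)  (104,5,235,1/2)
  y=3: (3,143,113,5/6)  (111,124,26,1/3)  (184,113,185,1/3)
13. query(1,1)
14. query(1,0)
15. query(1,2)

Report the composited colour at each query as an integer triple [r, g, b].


query (0,1) [L1,L2,L3,L4] — begin 0,0,0
L1 α=5/6: [875/6, 150, 485/3]
L2 α=1/2: [1139/12, 195/2, 995/6]
L3 α=4/7: [1235/28, 2033/14, 2795/14]
L4 α=1/2: [7843/56, 4413/28, 4643/28]
rounded: [140, 158, 166]

(0,1) stack=L1,L2,L3,L4,L5; from [0,0,0]:
after L1 α=5/6: [875/6, 150, 485/3]
after L2 α=1/2: [1139/12, 195/2, 995/6]
after L3 α=4/7: [1235/28, 2033/14, 2795/14]
after L4 α=1/2: [7843/56, 4413/28, 4643/28]
after L5 α=1/2: [12603/112, 6905/56, 6855/56]
rounded: [113, 123, 122]

at x=2,y=0 over L1,L2,L3,L4,L6:
+L1 (α=3/4) → [93/4, 63/4, 753/4]
+L2 (α=4/7) → [855/28, 1149/28, 4547/28]
+L3 (α=1/2) → [6763/56, 7197/56, 9951/56]
+L4 (α=4/7) → [58369/392, 60343/392, 76445/392]
+L6 (α=1/5) → [69639/490, 67497/490, 98691/490]
rounded: [142, 138, 201]

query (1,1) [L1,L2,L3,L4,L7] — begin 0,0,0
after L1 α=5/6: [215/2, 175/2, 565/3]
after L2 α=1/2: [469/4, 389/4, 299/3]
after L3 α=1/3: [235/2, 455/6, 1078/9]
after L4 α=1: [58, 124, 218]
after L7 α=0: [58, 124, 218]
= [58, 124, 218]

query (1,0) [L1,L2,L3,L4,L7] — begin 0,0,0
+L1 (α=1/2) → [14, 54, 75/2]
+L2 (α=2/5) → [372/5, 82, 165/2]
+L3 (α=1/7) → [466/5, 558/7, 106]
+L4 (α=1/2) → [1521/10, 1181/14, 142]
+L7 (α=3/4) → [3111/40, 1349/56, 595/4]
rounded: [78, 24, 149]

at x=1,y=2 over L1,L2,L3,L4,L7:
+L1 (α=0) → [0, 0, 0]
+L2 (α=1/4) → [17/4, 221/4, 61/2]
+L3 (α=5/7) → [41/2, 2381/14, 486/7]
+L4 (α=3/5) → [112, 6623/35, 3492/35]
+L7 (α=2/3) → [554/3, 13973/105, 17282/105]
→ [185, 133, 165]


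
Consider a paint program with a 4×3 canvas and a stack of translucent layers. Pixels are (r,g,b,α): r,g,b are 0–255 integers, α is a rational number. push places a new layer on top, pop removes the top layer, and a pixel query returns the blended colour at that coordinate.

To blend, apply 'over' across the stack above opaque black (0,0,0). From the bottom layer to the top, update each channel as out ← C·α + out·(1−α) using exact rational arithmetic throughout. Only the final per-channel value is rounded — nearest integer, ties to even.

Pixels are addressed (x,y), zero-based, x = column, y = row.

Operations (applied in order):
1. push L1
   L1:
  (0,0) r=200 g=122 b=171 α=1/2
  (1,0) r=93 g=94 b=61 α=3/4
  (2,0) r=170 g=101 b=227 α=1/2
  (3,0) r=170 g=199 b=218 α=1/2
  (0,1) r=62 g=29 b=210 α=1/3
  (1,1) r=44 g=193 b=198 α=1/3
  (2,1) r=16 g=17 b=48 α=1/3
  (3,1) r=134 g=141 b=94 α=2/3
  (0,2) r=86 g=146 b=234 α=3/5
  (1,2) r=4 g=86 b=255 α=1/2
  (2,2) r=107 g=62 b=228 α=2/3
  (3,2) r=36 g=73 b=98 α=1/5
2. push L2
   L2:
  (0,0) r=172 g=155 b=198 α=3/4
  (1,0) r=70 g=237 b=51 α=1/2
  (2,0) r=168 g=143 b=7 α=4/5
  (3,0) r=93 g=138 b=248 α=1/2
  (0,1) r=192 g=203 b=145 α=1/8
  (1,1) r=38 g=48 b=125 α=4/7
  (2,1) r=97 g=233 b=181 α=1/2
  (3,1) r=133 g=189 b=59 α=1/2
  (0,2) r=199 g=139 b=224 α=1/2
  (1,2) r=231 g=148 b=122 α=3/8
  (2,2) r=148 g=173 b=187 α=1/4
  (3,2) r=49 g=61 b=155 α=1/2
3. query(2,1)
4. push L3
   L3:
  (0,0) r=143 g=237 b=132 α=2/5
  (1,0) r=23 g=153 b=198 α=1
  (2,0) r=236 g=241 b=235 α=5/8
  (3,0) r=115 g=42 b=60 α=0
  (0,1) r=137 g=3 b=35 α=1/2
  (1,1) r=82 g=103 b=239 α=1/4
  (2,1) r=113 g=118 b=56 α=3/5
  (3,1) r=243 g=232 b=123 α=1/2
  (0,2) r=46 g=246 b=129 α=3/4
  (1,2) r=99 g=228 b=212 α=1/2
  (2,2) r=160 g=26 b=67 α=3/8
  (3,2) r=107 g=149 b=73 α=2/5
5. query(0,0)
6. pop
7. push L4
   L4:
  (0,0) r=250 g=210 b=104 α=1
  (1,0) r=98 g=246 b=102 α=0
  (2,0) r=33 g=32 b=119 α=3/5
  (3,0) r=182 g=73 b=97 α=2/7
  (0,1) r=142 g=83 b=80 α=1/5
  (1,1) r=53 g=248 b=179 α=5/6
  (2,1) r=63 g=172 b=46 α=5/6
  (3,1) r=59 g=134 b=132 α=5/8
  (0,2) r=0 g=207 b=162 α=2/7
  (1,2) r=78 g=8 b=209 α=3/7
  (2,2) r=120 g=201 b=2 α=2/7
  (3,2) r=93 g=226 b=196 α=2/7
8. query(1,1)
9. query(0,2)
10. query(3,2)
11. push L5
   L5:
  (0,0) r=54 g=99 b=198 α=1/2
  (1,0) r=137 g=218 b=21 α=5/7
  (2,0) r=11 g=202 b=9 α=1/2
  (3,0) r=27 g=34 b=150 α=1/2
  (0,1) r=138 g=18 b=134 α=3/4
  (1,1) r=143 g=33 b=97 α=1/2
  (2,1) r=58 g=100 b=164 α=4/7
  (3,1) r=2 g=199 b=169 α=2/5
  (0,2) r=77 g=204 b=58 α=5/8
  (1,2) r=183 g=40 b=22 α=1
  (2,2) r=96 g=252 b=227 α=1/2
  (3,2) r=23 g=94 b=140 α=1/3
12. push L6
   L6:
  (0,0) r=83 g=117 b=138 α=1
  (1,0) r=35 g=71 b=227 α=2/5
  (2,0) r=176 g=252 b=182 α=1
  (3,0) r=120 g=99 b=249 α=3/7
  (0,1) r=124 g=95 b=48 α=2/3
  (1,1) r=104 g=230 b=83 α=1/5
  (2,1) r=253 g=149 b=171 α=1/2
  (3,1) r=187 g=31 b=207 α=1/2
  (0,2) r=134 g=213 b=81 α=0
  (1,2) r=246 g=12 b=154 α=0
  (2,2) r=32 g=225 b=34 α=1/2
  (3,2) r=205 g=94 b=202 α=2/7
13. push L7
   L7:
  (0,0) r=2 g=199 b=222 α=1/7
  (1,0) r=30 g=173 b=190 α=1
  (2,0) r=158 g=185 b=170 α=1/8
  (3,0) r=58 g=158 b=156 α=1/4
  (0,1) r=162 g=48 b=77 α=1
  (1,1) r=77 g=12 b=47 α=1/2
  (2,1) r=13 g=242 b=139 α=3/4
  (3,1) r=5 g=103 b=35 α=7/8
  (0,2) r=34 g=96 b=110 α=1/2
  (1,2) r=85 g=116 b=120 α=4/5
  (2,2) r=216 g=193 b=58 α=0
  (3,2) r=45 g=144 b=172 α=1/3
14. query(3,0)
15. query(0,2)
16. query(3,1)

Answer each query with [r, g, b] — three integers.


at x=2,y=1 over L1,L2:
L1 α=1/3: [16/3, 17/3, 16]
L2 α=1/2: [307/6, 358/3, 197/2]
= [51, 119, 98]

(0,0) stack=L1,L2,L3; from [0,0,0]:
L1 α=1/2: [100, 61, 171/2]
L2 α=3/4: [154, 263/2, 1359/8]
L3 α=2/5: [748/5, 1737/10, 6189/40]
rounded: [150, 174, 155]

at x=1,y=1 over L1,L2,L4:
+L1 (α=1/3) → [44/3, 193/3, 66]
+L2 (α=4/7) → [28, 55, 698/7]
+L4 (α=5/6) → [293/6, 1295/6, 2321/14]
rounded: [49, 216, 166]

at x=0,y=2 over L1,L2,L4:
after L1 α=3/5: [258/5, 438/5, 702/5]
after L2 α=1/2: [1253/10, 1133/10, 911/5]
after L4 α=2/7: [179/2, 1961/14, 1235/7]
→ [90, 140, 176]

(3,2) stack=L1,L2,L4; from [0,0,0]:
L1 α=1/5: [36/5, 73/5, 98/5]
L2 α=1/2: [281/10, 189/5, 873/10]
L4 α=2/7: [653/14, 641/7, 1657/14]
rounded: [47, 92, 118]

at x=3,y=0 over L1,L2,L4,L5,L6,L7:
L1 α=1/2: [85, 199/2, 109]
L2 α=1/2: [89, 475/4, 357/2]
L4 α=2/7: [809/7, 2959/28, 2173/14]
L5 α=1/2: [499/7, 3911/56, 4273/28]
L6 α=3/7: [4516/49, 8069/98, 9502/49]
L7 α=1/4: [8195/98, 39691/392, 18075/98]
→ [84, 101, 184]

query (0,2) [L1,L2,L4,L5,L6,L7] — begin 0,0,0
+L1 (α=3/5) → [258/5, 438/5, 702/5]
+L2 (α=1/2) → [1253/10, 1133/10, 911/5]
+L4 (α=2/7) → [179/2, 1961/14, 1235/7]
+L5 (α=5/8) → [1307/16, 20163/112, 5735/56]
+L6 (α=0) → [1307/16, 20163/112, 5735/56]
+L7 (α=1/2) → [1851/32, 30915/224, 11895/112]
= [58, 138, 106]

at x=3,y=1 over L1,L2,L4,L5,L6,L7:
after L1 α=2/3: [268/3, 94, 188/3]
after L2 α=1/2: [667/6, 283/2, 365/6]
after L4 α=5/8: [1257/16, 2189/16, 1685/16]
after L5 α=2/5: [767/16, 2587/16, 10463/80]
after L6 α=1/2: [3759/32, 3083/32, 27023/160]
after L7 α=7/8: [4879/256, 26155/256, 66223/1280]
→ [19, 102, 52]


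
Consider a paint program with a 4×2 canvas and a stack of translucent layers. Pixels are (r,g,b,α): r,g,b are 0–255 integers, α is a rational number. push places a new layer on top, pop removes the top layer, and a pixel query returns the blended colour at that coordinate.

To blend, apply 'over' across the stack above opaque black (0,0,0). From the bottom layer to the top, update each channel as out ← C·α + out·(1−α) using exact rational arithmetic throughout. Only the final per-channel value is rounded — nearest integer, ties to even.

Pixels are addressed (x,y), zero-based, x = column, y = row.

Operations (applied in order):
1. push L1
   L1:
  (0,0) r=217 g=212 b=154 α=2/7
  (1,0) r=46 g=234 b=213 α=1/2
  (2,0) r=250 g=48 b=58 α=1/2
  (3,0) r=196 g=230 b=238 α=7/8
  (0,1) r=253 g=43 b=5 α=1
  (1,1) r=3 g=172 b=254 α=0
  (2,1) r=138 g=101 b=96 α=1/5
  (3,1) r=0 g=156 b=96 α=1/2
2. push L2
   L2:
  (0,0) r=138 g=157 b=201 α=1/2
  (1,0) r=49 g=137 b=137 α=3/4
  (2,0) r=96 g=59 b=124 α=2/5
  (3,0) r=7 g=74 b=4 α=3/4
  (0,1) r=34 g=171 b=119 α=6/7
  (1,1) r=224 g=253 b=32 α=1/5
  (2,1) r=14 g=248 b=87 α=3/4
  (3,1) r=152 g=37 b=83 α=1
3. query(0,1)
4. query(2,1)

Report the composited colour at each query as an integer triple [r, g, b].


at x=0,y=1 over L1,L2:
after L1 α=1: [253, 43, 5]
after L2 α=6/7: [457/7, 1069/7, 719/7]
rounded: [65, 153, 103]

at x=2,y=1 over L1,L2:
+L1 (α=1/5) → [138/5, 101/5, 96/5]
+L2 (α=3/4) → [87/5, 3821/20, 1401/20]
→ [17, 191, 70]


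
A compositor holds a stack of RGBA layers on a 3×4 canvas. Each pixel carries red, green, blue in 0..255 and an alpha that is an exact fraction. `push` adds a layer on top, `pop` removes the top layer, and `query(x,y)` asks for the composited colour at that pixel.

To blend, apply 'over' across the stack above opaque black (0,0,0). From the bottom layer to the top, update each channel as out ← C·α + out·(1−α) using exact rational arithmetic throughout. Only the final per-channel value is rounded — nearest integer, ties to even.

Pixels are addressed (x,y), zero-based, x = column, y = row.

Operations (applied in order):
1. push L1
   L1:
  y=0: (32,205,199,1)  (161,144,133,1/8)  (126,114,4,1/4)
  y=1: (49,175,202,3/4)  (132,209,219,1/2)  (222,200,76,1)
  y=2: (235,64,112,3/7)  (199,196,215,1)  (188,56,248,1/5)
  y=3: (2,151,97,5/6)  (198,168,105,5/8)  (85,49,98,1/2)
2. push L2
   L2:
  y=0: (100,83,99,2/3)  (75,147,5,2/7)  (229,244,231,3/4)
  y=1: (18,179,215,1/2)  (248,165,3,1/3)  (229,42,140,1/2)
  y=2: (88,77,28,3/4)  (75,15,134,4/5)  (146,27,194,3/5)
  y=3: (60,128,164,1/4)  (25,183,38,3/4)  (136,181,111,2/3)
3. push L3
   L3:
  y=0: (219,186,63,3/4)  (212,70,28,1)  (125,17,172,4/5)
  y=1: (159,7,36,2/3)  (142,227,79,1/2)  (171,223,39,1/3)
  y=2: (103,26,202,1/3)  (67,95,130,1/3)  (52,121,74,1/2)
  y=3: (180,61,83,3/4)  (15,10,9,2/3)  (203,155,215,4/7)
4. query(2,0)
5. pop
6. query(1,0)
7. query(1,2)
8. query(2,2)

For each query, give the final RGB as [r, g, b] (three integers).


(2,0) stack=L1,L2,L3; from [0,0,0]:
after L1 α=1/4: [63/2, 57/2, 1]
after L2 α=3/4: [1437/8, 1521/8, 347/2]
after L3 α=4/5: [5437/40, 413/8, 1723/10]
rounded: [136, 52, 172]

at x=1,y=0 over L1,L2:
L1 α=1/8: [161/8, 18, 133/8]
L2 α=2/7: [2005/56, 384/7, 745/56]
rounded: [36, 55, 13]

at x=1,y=2 over L1,L2:
after L1 α=1: [199, 196, 215]
after L2 α=4/5: [499/5, 256/5, 751/5]
→ [100, 51, 150]

query (2,2) [L1,L2] — begin 0,0,0
L1 α=1/5: [188/5, 56/5, 248/5]
L2 α=3/5: [2566/25, 517/25, 3406/25]
= [103, 21, 136]


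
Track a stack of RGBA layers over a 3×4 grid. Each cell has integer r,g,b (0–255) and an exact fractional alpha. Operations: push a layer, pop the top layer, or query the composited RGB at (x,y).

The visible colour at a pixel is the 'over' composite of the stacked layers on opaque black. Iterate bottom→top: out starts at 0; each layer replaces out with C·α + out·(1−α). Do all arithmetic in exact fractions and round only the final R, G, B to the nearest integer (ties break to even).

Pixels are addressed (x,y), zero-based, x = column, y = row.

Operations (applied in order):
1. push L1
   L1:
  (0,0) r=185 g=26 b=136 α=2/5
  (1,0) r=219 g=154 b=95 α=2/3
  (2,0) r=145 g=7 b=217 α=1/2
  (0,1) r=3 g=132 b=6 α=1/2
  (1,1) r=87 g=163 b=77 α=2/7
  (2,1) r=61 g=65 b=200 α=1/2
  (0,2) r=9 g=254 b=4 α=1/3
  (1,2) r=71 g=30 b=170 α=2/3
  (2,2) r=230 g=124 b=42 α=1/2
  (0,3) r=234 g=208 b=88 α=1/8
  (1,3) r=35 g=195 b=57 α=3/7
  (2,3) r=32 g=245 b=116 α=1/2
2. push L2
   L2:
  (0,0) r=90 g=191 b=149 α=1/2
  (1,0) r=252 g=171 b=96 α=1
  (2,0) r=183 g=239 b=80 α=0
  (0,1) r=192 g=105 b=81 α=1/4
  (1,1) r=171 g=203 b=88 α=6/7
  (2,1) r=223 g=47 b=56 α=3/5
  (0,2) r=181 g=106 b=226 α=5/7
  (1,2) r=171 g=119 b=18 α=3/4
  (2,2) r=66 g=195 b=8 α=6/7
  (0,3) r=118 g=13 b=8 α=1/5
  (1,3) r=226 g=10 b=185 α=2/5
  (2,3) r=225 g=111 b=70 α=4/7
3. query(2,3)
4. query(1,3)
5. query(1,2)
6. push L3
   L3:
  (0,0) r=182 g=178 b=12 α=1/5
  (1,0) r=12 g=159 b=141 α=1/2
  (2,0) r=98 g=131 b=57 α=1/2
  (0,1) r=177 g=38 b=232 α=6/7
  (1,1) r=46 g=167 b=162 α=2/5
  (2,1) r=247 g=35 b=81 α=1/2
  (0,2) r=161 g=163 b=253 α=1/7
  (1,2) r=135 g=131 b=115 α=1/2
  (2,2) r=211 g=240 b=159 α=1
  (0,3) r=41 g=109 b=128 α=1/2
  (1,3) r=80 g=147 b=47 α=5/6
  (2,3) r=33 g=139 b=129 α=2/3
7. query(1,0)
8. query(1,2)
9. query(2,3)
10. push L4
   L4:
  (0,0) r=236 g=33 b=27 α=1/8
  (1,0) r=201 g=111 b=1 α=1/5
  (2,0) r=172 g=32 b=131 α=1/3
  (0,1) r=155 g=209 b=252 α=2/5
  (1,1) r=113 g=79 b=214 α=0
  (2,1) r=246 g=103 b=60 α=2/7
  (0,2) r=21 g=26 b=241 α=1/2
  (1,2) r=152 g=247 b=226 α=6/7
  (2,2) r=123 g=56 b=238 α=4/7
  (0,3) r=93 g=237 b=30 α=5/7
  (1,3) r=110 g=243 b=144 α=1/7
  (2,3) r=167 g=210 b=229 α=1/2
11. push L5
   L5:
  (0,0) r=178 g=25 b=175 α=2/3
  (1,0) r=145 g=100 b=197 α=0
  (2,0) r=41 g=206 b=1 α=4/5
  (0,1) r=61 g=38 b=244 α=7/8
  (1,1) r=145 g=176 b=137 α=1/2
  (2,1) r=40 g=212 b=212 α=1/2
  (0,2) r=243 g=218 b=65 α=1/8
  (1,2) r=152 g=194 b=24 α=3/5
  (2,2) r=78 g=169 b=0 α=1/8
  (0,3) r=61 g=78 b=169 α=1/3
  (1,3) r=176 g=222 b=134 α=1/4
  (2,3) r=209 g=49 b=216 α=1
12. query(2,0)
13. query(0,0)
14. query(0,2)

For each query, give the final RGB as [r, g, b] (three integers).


(2,3) stack=L1,L2; from [0,0,0]:
+L1 (α=1/2) → [16, 245/2, 58]
+L2 (α=4/7) → [948/7, 1623/14, 454/7]
= [135, 116, 65]

at x=1,y=3 over L1,L2:
+L1 (α=3/7) → [15, 585/7, 171/7]
+L2 (α=2/5) → [497/5, 379/7, 3103/35]
rounded: [99, 54, 89]

at x=1,y=2 over L1,L2:
L1 α=2/3: [142/3, 20, 340/3]
L2 α=3/4: [1681/12, 377/4, 251/6]
= [140, 94, 42]

at x=1,y=0 over L1,L2,L3:
L1 α=2/3: [146, 308/3, 190/3]
L2 α=1: [252, 171, 96]
L3 α=1/2: [132, 165, 237/2]
rounded: [132, 165, 118]

(1,2) stack=L1,L2,L3; from [0,0,0]:
after L1 α=2/3: [142/3, 20, 340/3]
after L2 α=3/4: [1681/12, 377/4, 251/6]
after L3 α=1/2: [3301/24, 901/8, 941/12]
rounded: [138, 113, 78]

(2,3) stack=L1,L2,L3; from [0,0,0]:
after L1 α=1/2: [16, 245/2, 58]
after L2 α=4/7: [948/7, 1623/14, 454/7]
after L3 α=2/3: [470/7, 5515/42, 2260/21]
→ [67, 131, 108]

at x=2,y=0 over L1,L2,L3,L4,L5:
+L1 (α=1/2) → [145/2, 7/2, 217/2]
+L2 (α=0) → [145/2, 7/2, 217/2]
+L3 (α=1/2) → [341/4, 269/4, 331/4]
+L4 (α=1/3) → [685/6, 111/2, 593/6]
+L5 (α=4/5) → [1669/30, 1759/10, 617/30]
→ [56, 176, 21]

(0,0) stack=L1,L2,L3,L4,L5; from [0,0,0]:
+L1 (α=2/5) → [74, 52/5, 272/5]
+L2 (α=1/2) → [82, 1007/10, 1017/10]
+L3 (α=1/5) → [102, 2904/25, 2094/25]
+L4 (α=1/8) → [475/4, 21153/200, 15333/200]
+L5 (α=2/3) → [633/4, 31153/600, 85333/600]
rounded: [158, 52, 142]

query (0,2) [L1,L2,L3,L4,L5] — begin 0,0,0
+L1 (α=1/3) → [3, 254/3, 4/3]
+L2 (α=5/7) → [911/7, 2098/21, 3398/21]
+L3 (α=1/7) → [6593/49, 5337/49, 8567/49]
+L4 (α=1/2) → [3811/49, 6611/98, 10188/49]
+L5 (α=1/8) → [689/7, 9663/112, 10643/56]
rounded: [98, 86, 190]


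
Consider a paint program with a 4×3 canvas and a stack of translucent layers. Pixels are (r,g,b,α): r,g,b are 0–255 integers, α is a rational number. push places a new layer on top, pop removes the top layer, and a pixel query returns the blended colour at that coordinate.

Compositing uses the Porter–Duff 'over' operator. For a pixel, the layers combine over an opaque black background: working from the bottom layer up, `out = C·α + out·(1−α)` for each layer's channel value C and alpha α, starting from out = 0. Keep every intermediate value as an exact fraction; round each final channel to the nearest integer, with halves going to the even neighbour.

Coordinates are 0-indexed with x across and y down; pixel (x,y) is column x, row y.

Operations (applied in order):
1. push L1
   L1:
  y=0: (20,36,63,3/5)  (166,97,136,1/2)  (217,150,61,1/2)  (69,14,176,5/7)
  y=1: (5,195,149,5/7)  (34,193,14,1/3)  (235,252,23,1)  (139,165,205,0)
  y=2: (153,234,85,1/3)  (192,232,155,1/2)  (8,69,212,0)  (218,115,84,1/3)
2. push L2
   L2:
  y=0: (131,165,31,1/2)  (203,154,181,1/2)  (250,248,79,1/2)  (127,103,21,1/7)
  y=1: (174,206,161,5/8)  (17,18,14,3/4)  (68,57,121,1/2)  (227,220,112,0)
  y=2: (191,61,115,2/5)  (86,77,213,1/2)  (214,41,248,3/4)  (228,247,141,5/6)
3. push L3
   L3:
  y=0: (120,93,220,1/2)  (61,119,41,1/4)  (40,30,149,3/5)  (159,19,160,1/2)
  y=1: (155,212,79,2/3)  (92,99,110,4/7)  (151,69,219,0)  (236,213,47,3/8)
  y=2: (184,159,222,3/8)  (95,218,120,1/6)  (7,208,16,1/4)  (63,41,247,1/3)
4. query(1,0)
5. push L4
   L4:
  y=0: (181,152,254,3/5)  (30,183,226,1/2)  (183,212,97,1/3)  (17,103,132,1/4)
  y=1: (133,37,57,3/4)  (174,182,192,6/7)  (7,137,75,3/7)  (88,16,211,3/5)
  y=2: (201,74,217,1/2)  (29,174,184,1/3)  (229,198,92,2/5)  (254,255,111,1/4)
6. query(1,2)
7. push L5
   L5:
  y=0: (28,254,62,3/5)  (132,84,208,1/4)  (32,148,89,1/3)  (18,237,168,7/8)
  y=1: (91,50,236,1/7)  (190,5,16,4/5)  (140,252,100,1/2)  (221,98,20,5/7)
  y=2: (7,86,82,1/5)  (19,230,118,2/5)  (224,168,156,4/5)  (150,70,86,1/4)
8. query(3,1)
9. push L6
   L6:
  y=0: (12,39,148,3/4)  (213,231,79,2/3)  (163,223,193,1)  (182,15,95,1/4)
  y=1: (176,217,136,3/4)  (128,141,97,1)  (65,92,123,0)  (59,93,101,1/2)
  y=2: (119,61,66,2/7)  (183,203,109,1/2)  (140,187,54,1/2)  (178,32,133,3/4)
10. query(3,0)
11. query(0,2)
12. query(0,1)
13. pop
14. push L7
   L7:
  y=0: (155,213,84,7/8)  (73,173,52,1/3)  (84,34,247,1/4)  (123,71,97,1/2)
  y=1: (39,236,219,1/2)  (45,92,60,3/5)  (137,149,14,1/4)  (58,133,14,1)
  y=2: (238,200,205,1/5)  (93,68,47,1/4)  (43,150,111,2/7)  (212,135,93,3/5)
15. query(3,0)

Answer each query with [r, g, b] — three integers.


query (1,0) [L1,L2,L3] — begin 0,0,0
after L1 α=1/2: [83, 97/2, 68]
after L2 α=1/2: [143, 405/4, 249/2]
after L3 α=1/4: [245/2, 1691/16, 829/8]
= [122, 106, 104]

(1,2) stack=L1,L2,L3,L4; from [0,0,0]:
+L1 (α=1/2) → [96, 116, 155/2]
+L2 (α=1/2) → [91, 193/2, 581/4]
+L3 (α=1/6) → [275/3, 467/4, 3385/24]
+L4 (α=1/3) → [637/9, 815/6, 5593/36]
→ [71, 136, 155]

at x=3,y=1 over L1,L2,L3,L4,L5:
+L1 (α=0) → [0, 0, 0]
+L2 (α=0) → [0, 0, 0]
+L3 (α=3/8) → [177/2, 639/8, 141/8]
+L4 (α=3/5) → [441/5, 831/20, 2673/20]
+L5 (α=5/7) → [6407/35, 5731/70, 3673/70]
= [183, 82, 52]

at x=3,y=0 over L1,L2,L3,L4,L5,L6:
L1 α=5/7: [345/7, 10, 880/7]
L2 α=1/7: [2959/49, 163/7, 5427/49]
L3 α=1/2: [5375/49, 148/7, 13267/98]
L4 α=1/4: [8479/98, 1165/28, 52737/392]
L5 α=7/8: [20827/784, 47617/224, 513729/3136]
L6 α=1/4: [205169/3136, 146211/896, 1839107/12544]
→ [65, 163, 147]

(0,2) stack=L1,L2,L3,L4,L5,L6; from [0,0,0]:
+L1 (α=1/3) → [51, 78, 85/3]
+L2 (α=2/5) → [107, 356/5, 63]
+L3 (α=3/8) → [1087/8, 833/8, 981/8]
+L4 (α=1/2) → [2695/16, 1425/16, 2717/16]
+L5 (α=1/5) → [2723/20, 1769/20, 609/4]
+L6 (α=2/7) → [525/4, 2257/28, 3573/28]
= [131, 81, 128]

at x=0,y=1 over L1,L2,L3,L4,L5,L6:
L1 α=5/7: [25/7, 975/7, 745/7]
L2 α=5/8: [6165/56, 10135/56, 3935/28]
L3 α=2/3: [23525/168, 11293/56, 8359/84]
L4 α=3/4: [90557/672, 17509/224, 22723/336]
L5 α=1/7: [100749/784, 58127/784, 35939/392]
L6 α=3/4: [514701/3136, 568511/3136, 195875/1568]
→ [164, 181, 125]

at x=3,y=0 over L1,L2,L3,L4,L5,L7:
after L1 α=5/7: [345/7, 10, 880/7]
after L2 α=1/7: [2959/49, 163/7, 5427/49]
after L3 α=1/2: [5375/49, 148/7, 13267/98]
after L4 α=1/4: [8479/98, 1165/28, 52737/392]
after L5 α=7/8: [20827/784, 47617/224, 513729/3136]
after L7 α=1/2: [117259/1568, 63521/448, 817921/6272]
→ [75, 142, 130]


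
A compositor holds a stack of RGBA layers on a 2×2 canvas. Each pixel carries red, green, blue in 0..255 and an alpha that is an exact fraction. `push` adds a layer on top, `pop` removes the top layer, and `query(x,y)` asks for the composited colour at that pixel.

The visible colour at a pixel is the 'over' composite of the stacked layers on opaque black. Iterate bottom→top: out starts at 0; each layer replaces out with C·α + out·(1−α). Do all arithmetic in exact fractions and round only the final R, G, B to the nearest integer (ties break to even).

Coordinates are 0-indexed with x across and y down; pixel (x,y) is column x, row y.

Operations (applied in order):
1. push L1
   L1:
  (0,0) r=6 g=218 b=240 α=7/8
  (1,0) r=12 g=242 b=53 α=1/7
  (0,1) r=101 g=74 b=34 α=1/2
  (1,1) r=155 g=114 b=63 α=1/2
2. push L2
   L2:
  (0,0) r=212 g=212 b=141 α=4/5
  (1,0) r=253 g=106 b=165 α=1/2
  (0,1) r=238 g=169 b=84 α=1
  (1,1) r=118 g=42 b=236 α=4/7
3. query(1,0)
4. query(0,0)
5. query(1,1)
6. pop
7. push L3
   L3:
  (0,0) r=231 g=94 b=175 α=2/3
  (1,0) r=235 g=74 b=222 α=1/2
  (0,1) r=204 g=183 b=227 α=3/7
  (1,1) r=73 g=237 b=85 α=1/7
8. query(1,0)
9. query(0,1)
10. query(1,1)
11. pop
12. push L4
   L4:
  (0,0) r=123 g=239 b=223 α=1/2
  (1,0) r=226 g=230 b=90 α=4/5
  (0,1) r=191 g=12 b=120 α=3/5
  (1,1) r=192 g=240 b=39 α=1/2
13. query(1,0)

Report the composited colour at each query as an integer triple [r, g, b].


query (1,0) [L1,L2] — begin 0,0,0
L1 α=1/7: [12/7, 242/7, 53/7]
L2 α=1/2: [1783/14, 492/7, 604/7]
rounded: [127, 70, 86]

(0,0) stack=L1,L2; from [0,0,0]:
after L1 α=7/8: [21/4, 763/4, 210]
after L2 α=4/5: [3413/20, 831/4, 774/5]
rounded: [171, 208, 155]

(1,1) stack=L1,L2; from [0,0,0]:
+L1 (α=1/2) → [155/2, 57, 63/2]
+L2 (α=4/7) → [1409/14, 339/7, 2077/14]
rounded: [101, 48, 148]

at x=1,y=0 over L1,L3:
+L1 (α=1/7) → [12/7, 242/7, 53/7]
+L3 (α=1/2) → [1657/14, 380/7, 1607/14]
→ [118, 54, 115]

query (0,1) [L1,L3] — begin 0,0,0
after L1 α=1/2: [101/2, 37, 17]
after L3 α=3/7: [814/7, 697/7, 107]
→ [116, 100, 107]

query (1,1) [L1,L3] — begin 0,0,0
L1 α=1/2: [155/2, 57, 63/2]
L3 α=1/7: [538/7, 579/7, 274/7]
rounded: [77, 83, 39]

(1,0) stack=L1,L4; from [0,0,0]:
+L1 (α=1/7) → [12/7, 242/7, 53/7]
+L4 (α=4/5) → [1268/7, 6682/35, 2573/35]
rounded: [181, 191, 74]


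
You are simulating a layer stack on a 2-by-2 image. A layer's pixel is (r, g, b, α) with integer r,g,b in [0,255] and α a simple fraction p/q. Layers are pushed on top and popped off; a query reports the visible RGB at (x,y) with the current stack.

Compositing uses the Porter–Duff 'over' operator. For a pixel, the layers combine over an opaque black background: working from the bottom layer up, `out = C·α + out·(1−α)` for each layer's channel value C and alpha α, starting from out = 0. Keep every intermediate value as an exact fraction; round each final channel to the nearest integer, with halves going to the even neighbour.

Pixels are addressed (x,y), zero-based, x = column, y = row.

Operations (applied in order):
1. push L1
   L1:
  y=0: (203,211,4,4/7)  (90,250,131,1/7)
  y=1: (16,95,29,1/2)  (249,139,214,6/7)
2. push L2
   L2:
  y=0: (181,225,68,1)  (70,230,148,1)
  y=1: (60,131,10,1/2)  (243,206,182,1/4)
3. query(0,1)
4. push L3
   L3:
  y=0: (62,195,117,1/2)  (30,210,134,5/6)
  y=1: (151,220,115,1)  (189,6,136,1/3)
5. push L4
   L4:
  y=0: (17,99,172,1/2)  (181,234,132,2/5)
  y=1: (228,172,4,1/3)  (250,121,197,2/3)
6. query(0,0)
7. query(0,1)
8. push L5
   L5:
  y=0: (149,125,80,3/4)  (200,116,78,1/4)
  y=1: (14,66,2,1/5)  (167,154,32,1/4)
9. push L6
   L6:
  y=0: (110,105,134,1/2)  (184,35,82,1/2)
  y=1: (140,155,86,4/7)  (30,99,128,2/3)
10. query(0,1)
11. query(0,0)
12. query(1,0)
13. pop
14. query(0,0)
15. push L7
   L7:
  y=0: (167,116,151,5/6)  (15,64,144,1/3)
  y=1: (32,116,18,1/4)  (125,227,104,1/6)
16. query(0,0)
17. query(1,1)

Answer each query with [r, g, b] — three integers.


at x=0,y=1 over L1,L2:
L1 α=1/2: [8, 95/2, 29/2]
L2 α=1/2: [34, 357/4, 49/4]
rounded: [34, 89, 12]

(0,0) stack=L1,L2,L3,L4; from [0,0,0]:
L1 α=4/7: [116, 844/7, 16/7]
L2 α=1: [181, 225, 68]
L3 α=1/2: [243/2, 210, 185/2]
L4 α=1/2: [277/4, 309/2, 529/4]
rounded: [69, 154, 132]

(0,1) stack=L1,L2,L3,L4; from [0,0,0]:
L1 α=1/2: [8, 95/2, 29/2]
L2 α=1/2: [34, 357/4, 49/4]
L3 α=1: [151, 220, 115]
L4 α=1/3: [530/3, 204, 78]
= [177, 204, 78]

at x=0,y=1 over L1,L2,L3,L4,L5,L6:
after L1 α=1/2: [8, 95/2, 29/2]
after L2 α=1/2: [34, 357/4, 49/4]
after L3 α=1: [151, 220, 115]
after L4 α=1/3: [530/3, 204, 78]
after L5 α=1/5: [2162/15, 882/5, 314/5]
after L6 α=4/7: [4962/35, 5746/35, 2662/35]
= [142, 164, 76]

at x=0,y=0 over L1,L2,L3,L4,L5,L6:
after L1 α=4/7: [116, 844/7, 16/7]
after L2 α=1: [181, 225, 68]
after L3 α=1/2: [243/2, 210, 185/2]
after L4 α=1/2: [277/4, 309/2, 529/4]
after L5 α=3/4: [2065/16, 1059/8, 1489/16]
after L6 α=1/2: [3825/32, 1899/16, 3633/32]
→ [120, 119, 114]

query (1,0) [L1,L2,L3,L4,L5,L6] — begin 0,0,0
L1 α=1/7: [90/7, 250/7, 131/7]
L2 α=1: [70, 230, 148]
L3 α=5/6: [110/3, 640/3, 409/3]
L4 α=2/5: [472/5, 1108/5, 673/5]
L5 α=1/4: [604/5, 976/5, 2409/20]
L6 α=1/2: [762/5, 1151/10, 4049/40]
→ [152, 115, 101]

at x=0,y=0 over L1,L2,L3,L4,L5:
L1 α=4/7: [116, 844/7, 16/7]
L2 α=1: [181, 225, 68]
L3 α=1/2: [243/2, 210, 185/2]
L4 α=1/2: [277/4, 309/2, 529/4]
L5 α=3/4: [2065/16, 1059/8, 1489/16]
→ [129, 132, 93]

query (0,0) [L1,L2,L3,L4,L5,L7] — begin 0,0,0
+L1 (α=4/7) → [116, 844/7, 16/7]
+L2 (α=1) → [181, 225, 68]
+L3 (α=1/2) → [243/2, 210, 185/2]
+L4 (α=1/2) → [277/4, 309/2, 529/4]
+L5 (α=3/4) → [2065/16, 1059/8, 1489/16]
+L7 (α=5/6) → [15425/96, 5699/48, 4523/32]
= [161, 119, 141]

(1,1) stack=L1,L2,L3,L4,L5,L7; from [0,0,0]:
+L1 (α=6/7) → [1494/7, 834/7, 1284/7]
+L2 (α=1/4) → [6183/28, 986/7, 2563/14]
+L3 (α=1/3) → [2943/14, 2014/21, 3515/21]
+L4 (α=2/3) → [9943/42, 7096/63, 11789/63]
+L5 (α=1/4) → [12281/56, 5165/42, 12461/84]
+L7 (α=1/6) → [68405/336, 35359/252, 71041/504]
→ [204, 140, 141]


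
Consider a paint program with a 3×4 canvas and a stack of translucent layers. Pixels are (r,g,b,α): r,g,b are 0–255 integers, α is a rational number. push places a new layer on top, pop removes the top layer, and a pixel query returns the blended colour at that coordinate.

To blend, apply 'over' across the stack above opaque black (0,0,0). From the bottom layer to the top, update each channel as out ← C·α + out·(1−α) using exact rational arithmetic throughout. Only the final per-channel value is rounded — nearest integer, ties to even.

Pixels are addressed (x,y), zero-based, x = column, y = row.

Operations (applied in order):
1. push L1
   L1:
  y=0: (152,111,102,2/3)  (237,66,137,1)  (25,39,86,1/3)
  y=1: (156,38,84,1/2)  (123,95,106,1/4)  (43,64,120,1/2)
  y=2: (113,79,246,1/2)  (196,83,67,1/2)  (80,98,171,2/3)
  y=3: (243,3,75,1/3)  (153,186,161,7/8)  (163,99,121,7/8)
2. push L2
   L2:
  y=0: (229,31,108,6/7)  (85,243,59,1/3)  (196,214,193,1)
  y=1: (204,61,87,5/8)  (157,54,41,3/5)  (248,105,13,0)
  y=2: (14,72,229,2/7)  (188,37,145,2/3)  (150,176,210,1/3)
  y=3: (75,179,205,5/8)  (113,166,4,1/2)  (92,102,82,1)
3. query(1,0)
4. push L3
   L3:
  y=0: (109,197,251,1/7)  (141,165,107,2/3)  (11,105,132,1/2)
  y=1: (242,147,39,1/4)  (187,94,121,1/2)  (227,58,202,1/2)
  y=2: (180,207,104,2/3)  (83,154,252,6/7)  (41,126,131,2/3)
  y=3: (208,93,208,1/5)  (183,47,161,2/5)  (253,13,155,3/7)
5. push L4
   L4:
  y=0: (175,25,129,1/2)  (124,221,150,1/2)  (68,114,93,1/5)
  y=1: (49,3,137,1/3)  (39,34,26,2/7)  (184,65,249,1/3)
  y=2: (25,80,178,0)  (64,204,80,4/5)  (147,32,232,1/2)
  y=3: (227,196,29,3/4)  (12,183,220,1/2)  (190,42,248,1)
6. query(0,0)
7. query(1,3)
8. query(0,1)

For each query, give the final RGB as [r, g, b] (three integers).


query (1,0) [L1,L2] — begin 0,0,0
L1 α=1: [237, 66, 137]
L2 α=1/3: [559/3, 125, 111]
= [186, 125, 111]

query (0,0) [L1,L2,L3,L4] — begin 0,0,0
L1 α=2/3: [304/3, 74, 68]
L2 α=6/7: [4426/21, 260/7, 716/7]
L3 α=1/7: [9615/49, 2939/49, 6053/49]
L4 α=1/2: [9095/49, 2082/49, 6187/49]
= [186, 42, 126]

at x=1,y=3 over L1,L2,L3,L4:
+L1 (α=7/8) → [1071/8, 651/4, 1127/8]
+L2 (α=1/2) → [1975/16, 1315/8, 1159/16]
+L3 (α=2/5) → [11781/80, 4697/40, 8629/80]
+L4 (α=1/2) → [12741/160, 12017/80, 26229/160]
→ [80, 150, 164]

query (0,1) [L1,L2,L3,L4] — begin 0,0,0
L1 α=1/2: [78, 19, 42]
L2 α=5/8: [627/4, 181/4, 561/8]
L3 α=1/4: [2849/16, 1131/16, 1995/32]
L4 α=1/3: [3241/24, 385/8, 4187/48]
= [135, 48, 87]


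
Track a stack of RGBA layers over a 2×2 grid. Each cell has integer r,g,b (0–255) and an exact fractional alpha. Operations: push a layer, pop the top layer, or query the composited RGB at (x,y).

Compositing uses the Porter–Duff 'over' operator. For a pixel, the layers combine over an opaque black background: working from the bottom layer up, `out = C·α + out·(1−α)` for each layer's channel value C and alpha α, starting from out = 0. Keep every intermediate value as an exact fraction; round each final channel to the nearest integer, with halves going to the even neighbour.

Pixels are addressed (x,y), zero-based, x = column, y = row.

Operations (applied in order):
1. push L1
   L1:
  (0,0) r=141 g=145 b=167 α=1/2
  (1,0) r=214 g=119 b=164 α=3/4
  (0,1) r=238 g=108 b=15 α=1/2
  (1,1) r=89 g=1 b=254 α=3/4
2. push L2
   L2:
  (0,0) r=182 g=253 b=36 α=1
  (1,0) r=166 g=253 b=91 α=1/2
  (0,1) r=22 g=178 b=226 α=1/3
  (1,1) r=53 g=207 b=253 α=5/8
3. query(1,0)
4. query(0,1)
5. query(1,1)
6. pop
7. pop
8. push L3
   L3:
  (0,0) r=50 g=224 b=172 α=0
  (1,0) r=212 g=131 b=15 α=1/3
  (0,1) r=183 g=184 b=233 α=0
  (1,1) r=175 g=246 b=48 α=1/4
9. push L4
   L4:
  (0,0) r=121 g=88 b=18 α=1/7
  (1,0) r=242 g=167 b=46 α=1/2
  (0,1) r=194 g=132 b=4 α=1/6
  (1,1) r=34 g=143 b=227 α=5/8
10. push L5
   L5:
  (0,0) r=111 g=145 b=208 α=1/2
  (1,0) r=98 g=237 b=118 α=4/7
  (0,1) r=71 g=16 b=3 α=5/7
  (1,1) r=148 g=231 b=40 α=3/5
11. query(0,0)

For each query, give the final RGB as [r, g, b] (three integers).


at x=1,y=0 over L1,L2:
L1 α=3/4: [321/2, 357/4, 123]
L2 α=1/2: [653/4, 1369/8, 107]
→ [163, 171, 107]

at x=0,y=1 over L1,L2:
L1 α=1/2: [119, 54, 15/2]
L2 α=1/3: [260/3, 286/3, 241/3]
→ [87, 95, 80]

at x=1,y=1 over L1,L2:
after L1 α=3/4: [267/4, 3/4, 381/2]
after L2 α=5/8: [1861/32, 4149/32, 3673/16]
rounded: [58, 130, 230]

query (0,0) [L3,L4,L5] — begin 0,0,0
+L3 (α=0) → [0, 0, 0]
+L4 (α=1/7) → [121/7, 88/7, 18/7]
+L5 (α=1/2) → [449/7, 1103/14, 737/7]
rounded: [64, 79, 105]


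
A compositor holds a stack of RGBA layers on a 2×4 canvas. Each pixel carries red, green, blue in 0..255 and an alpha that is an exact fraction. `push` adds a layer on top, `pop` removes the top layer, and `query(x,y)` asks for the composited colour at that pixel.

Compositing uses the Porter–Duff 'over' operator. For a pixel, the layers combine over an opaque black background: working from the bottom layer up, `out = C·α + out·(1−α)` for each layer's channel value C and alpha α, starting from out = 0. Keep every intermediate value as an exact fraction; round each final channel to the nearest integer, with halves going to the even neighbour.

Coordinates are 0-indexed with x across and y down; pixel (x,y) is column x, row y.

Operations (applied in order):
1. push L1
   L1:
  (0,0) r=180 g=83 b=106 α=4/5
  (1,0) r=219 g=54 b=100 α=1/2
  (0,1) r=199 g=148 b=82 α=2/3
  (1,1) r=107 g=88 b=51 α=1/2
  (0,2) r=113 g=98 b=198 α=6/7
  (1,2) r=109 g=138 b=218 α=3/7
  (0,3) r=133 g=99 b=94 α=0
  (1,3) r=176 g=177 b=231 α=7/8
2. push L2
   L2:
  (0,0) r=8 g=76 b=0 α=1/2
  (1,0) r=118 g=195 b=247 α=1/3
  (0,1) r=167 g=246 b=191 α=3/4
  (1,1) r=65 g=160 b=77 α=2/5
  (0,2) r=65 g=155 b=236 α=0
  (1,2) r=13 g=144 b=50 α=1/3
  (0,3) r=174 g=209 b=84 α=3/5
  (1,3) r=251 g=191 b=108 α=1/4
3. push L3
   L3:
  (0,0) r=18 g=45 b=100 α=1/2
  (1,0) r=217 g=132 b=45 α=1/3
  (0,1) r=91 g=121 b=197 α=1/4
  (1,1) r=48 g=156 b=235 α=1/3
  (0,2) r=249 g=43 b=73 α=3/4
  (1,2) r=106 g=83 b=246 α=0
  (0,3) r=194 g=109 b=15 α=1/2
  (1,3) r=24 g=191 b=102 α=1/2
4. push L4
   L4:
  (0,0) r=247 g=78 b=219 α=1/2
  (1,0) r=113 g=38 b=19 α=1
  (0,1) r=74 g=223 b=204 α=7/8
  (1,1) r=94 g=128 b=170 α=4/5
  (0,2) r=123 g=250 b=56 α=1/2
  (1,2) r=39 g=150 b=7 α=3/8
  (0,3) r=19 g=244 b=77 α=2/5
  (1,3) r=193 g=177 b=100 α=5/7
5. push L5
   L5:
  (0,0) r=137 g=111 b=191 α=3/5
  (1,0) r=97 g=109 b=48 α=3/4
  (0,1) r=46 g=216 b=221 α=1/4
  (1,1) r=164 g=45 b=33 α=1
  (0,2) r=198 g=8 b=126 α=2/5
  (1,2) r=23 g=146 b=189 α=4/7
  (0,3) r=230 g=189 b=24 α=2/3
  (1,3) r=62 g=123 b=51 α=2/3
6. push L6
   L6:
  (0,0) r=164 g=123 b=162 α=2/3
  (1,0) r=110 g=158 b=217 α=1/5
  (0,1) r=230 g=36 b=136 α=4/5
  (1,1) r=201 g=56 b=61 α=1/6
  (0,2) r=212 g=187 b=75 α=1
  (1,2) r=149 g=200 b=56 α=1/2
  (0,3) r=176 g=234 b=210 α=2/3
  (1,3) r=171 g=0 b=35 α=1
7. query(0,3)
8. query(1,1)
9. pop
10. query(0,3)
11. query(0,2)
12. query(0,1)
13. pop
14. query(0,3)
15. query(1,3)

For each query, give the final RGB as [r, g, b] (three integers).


at x=0,y=3 over L1,L2,L3,L4,L5,L6:
L1 α=0: [0, 0, 0]
L2 α=3/5: [522/5, 627/5, 252/5]
L3 α=1/2: [746/5, 586/5, 327/10]
L4 α=2/5: [2428/25, 4198/25, 2521/50]
L5 α=2/3: [13928/75, 13648/75, 4921/150]
L6 α=2/3: [40328/225, 48748/225, 67921/450]
= [179, 217, 151]

query (1,1) [L1,L2,L3,L4,L5,L6] — begin 0,0,0
L1 α=1/2: [107/2, 44, 51/2]
L2 α=2/5: [581/10, 452/5, 461/10]
L3 α=1/3: [821/15, 1684/15, 1636/15]
L4 α=4/5: [6461/75, 9364/75, 11836/75]
L5 α=1: [164, 45, 33]
L6 α=1/6: [1021/6, 281/6, 113/3]
= [170, 47, 38]

at x=0,y=3 over L1,L2,L3,L4,L5:
+L1 (α=0) → [0, 0, 0]
+L2 (α=3/5) → [522/5, 627/5, 252/5]
+L3 (α=1/2) → [746/5, 586/5, 327/10]
+L4 (α=2/5) → [2428/25, 4198/25, 2521/50]
+L5 (α=2/3) → [13928/75, 13648/75, 4921/150]
= [186, 182, 33]

at x=0,y=2 over L1,L2,L3,L4,L5:
L1 α=6/7: [678/7, 84, 1188/7]
L2 α=0: [678/7, 84, 1188/7]
L3 α=3/4: [5907/28, 213/4, 2721/28]
L4 α=1/2: [9351/56, 1213/8, 4289/56]
L5 α=2/5: [50229/280, 3767/40, 26979/280]
= [179, 94, 96]

query (0,1) [L1,L2,L3,L4,L5] — begin 0,0,0
after L1 α=2/3: [398/3, 296/3, 164/3]
after L2 α=3/4: [1901/12, 1255/6, 1883/12]
after L3 α=1/4: [2265/16, 1497/8, 2671/16]
after L4 α=7/8: [10553/128, 13985/64, 25519/128]
after L5 α=1/4: [37547/512, 55779/256, 104845/512]
= [73, 218, 205]

query (0,3) [L1,L2,L3,L4] — begin 0,0,0
L1 α=0: [0, 0, 0]
L2 α=3/5: [522/5, 627/5, 252/5]
L3 α=1/2: [746/5, 586/5, 327/10]
L4 α=2/5: [2428/25, 4198/25, 2521/50]
= [97, 168, 50]

(1,3) stack=L1,L2,L3,L4; from [0,0,0]:
L1 α=7/8: [154, 1239/8, 1617/8]
L2 α=1/4: [713/4, 5245/32, 5715/32]
L3 α=1/2: [809/8, 11357/64, 8979/64]
L4 α=5/7: [667/4, 39677/224, 24979/224]
→ [167, 177, 112]
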